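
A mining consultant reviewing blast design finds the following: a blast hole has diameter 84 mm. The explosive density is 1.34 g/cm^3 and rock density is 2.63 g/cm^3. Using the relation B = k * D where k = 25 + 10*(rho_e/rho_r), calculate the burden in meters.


First, compute k:
rho_e / rho_r = 1.34 / 2.63 = 0.5095057034
k = 25 + 10 * 0.5095057034 = 30.09505703
Then, compute burden:
B = k * D / 1000 = 30.09505703 * 84 / 1000
= 2527.984791 / 1000
= 2.528 m

2.528 m


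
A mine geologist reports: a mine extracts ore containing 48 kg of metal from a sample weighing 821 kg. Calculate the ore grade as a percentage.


Ore grade = (metal mass / ore mass) * 100
= (48 / 821) * 100
= 0.05846528624 * 100
= 5.8465%

5.8465%


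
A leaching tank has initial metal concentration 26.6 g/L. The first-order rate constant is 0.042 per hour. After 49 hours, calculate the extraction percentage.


Compute the exponent:
-k * t = -0.042 * 49 = -2.058
Remaining concentration:
C = 26.6 * exp(-2.058)
= 26.6 * 0.1277091329
= 3.397062935 g/L
Extracted = 26.6 - 3.397062935 = 23.20293706 g/L
Extraction % = 23.20293706 / 26.6 * 100
= 87.2291%

87.2291%


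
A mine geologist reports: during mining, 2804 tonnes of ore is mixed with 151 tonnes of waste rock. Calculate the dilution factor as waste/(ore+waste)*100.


Total material = ore + waste
= 2804 + 151 = 2955 tonnes
Dilution = waste / total * 100
= 151 / 2955 * 100
= 0.0510998308 * 100
= 5.11%

5.11%


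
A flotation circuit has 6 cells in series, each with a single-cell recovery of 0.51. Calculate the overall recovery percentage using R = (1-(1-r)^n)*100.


Complement of single-cell recovery:
1 - r = 1 - 0.51 = 0.49
Raise to power n:
(1 - r)^6 = 0.49^6 = 0.0138412872
Overall recovery:
R = (1 - 0.0138412872) * 100
= 98.6159%

98.6159%


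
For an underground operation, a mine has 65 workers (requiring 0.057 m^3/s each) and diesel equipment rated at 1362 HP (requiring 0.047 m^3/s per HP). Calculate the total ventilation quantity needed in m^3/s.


67.719 m^3/s

Airflow for workers:
Q_people = 65 * 0.057 = 3.705 m^3/s
Airflow for diesel equipment:
Q_diesel = 1362 * 0.047 = 64.014 m^3/s
Total ventilation:
Q_total = 3.705 + 64.014
= 67.719 m^3/s


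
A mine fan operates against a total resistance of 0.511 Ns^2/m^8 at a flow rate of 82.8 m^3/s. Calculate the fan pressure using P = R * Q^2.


Compute Q^2:
Q^2 = 82.8^2 = 6855.84
Compute pressure:
P = R * Q^2 = 0.511 * 6855.84
= 3503.3342 Pa

3503.3342 Pa


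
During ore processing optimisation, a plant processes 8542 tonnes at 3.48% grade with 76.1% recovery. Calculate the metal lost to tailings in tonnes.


71.0455 tonnes

Total metal in feed:
= 8542 * 3.48 / 100 = 297.2616 tonnes
Metal recovered:
= 297.2616 * 76.1 / 100 = 226.2160776 tonnes
Metal lost to tailings:
= 297.2616 - 226.2160776
= 71.0455 tonnes


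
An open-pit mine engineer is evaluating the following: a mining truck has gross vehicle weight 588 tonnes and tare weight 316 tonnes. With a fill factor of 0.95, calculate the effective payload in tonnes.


258.4 tonnes

Maximum payload = gross - tare
= 588 - 316 = 272 tonnes
Effective payload = max payload * fill factor
= 272 * 0.95
= 258.4 tonnes


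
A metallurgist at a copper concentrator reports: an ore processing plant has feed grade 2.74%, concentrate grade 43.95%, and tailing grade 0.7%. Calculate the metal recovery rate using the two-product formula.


75.6576%

Using the two-product formula:
R = 100 * c * (f - t) / (f * (c - t))
Numerator = 100 * 43.95 * (2.74 - 0.7)
= 100 * 43.95 * 2.04
= 8965.8
Denominator = 2.74 * (43.95 - 0.7)
= 2.74 * 43.25
= 118.505
R = 8965.8 / 118.505
= 75.6576%


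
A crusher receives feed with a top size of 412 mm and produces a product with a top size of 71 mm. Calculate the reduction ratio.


5.8028

Reduction ratio = feed size / product size
= 412 / 71
= 5.8028


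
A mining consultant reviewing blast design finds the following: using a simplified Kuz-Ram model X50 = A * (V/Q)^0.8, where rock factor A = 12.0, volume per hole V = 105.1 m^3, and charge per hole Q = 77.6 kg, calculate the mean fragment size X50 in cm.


15.2959 cm

Compute V/Q:
V/Q = 105.1 / 77.6 = 1.354381443
Raise to the power 0.8:
(V/Q)^0.8 = 1.354381443^0.8 = 1.274655417
Multiply by A:
X50 = 12.0 * 1.274655417
= 15.2959 cm


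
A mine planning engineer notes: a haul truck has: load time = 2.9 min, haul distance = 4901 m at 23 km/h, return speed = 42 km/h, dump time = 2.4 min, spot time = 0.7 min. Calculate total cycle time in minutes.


Convert haul speed to m/min: 23 * 1000/60 = 383.3333333 m/min
Haul time = 4901 / 383.3333333 = 12.78521739 min
Convert return speed to m/min: 42 * 1000/60 = 700 m/min
Return time = 4901 / 700 = 7.001428571 min
Total cycle time:
= 2.9 + 12.78521739 + 2.4 + 7.001428571 + 0.7
= 25.7866 min

25.7866 min


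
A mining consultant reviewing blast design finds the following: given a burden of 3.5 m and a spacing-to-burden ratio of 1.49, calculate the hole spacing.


Spacing = burden * ratio
= 3.5 * 1.49
= 5.215 m

5.215 m


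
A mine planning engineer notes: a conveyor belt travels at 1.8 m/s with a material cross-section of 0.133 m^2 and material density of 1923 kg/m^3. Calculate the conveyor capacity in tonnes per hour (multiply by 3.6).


Volumetric flow = speed * area
= 1.8 * 0.133 = 0.2394 m^3/s
Mass flow = volumetric * density
= 0.2394 * 1923 = 460.3662 kg/s
Convert to t/h: multiply by 3.6
Capacity = 460.3662 * 3.6
= 1657.3183 t/h

1657.3183 t/h


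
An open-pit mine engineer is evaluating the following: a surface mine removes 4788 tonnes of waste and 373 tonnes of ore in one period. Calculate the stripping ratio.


12.8365

Stripping ratio = waste tonnage / ore tonnage
= 4788 / 373
= 12.8365


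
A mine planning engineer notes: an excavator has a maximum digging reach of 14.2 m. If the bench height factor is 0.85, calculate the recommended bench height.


Bench height = reach * factor
= 14.2 * 0.85
= 12.07 m

12.07 m


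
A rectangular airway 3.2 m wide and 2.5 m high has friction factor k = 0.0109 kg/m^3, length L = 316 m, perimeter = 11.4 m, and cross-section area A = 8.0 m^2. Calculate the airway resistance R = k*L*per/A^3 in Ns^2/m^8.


0.0767 Ns^2/m^8

Compute the numerator:
k * L * per = 0.0109 * 316 * 11.4
= 39.26616
Compute the denominator:
A^3 = 8.0^3 = 512
Resistance:
R = 39.26616 / 512
= 0.0767 Ns^2/m^8


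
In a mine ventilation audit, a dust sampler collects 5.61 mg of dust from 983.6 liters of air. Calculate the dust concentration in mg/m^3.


Convert liters to m^3: 1 m^3 = 1000 L
Concentration = mass / volume * 1000
= 5.61 / 983.6 * 1000
= 0.005703538024 * 1000
= 5.7035 mg/m^3

5.7035 mg/m^3


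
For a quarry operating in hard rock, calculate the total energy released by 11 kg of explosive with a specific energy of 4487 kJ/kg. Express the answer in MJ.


49.357 MJ

Energy = mass * specific_energy / 1000
= 11 * 4487 / 1000
= 49357 / 1000
= 49.357 MJ


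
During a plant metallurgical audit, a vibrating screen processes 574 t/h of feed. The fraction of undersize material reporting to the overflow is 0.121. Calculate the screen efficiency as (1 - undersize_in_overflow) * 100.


87.9%

Screen efficiency = (1 - fraction of undersize in overflow) * 100
= (1 - 0.121) * 100
= 0.879 * 100
= 87.9%


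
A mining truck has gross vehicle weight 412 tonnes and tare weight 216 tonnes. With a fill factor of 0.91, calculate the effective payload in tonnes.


Maximum payload = gross - tare
= 412 - 216 = 196 tonnes
Effective payload = max payload * fill factor
= 196 * 0.91
= 178.36 tonnes

178.36 tonnes


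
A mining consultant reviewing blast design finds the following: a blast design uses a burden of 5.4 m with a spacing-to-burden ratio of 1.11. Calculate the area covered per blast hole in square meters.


First, find the spacing:
Spacing = burden * ratio = 5.4 * 1.11
= 5.994 m
Then, calculate the area:
Area = burden * spacing = 5.4 * 5.994
= 32.3676 m^2

32.3676 m^2


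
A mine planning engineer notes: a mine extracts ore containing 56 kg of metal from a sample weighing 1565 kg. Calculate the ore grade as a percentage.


3.5783%

Ore grade = (metal mass / ore mass) * 100
= (56 / 1565) * 100
= 0.0357827476 * 100
= 3.5783%


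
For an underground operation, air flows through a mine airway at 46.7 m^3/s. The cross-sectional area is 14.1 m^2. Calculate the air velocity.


3.3121 m/s

Velocity = flow rate / cross-sectional area
= 46.7 / 14.1
= 3.3121 m/s


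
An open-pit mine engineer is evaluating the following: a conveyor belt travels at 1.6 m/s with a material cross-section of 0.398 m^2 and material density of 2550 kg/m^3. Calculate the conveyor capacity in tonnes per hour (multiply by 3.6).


5845.824 t/h

Volumetric flow = speed * area
= 1.6 * 0.398 = 0.6368 m^3/s
Mass flow = volumetric * density
= 0.6368 * 2550 = 1623.84 kg/s
Convert to t/h: multiply by 3.6
Capacity = 1623.84 * 3.6
= 5845.824 t/h


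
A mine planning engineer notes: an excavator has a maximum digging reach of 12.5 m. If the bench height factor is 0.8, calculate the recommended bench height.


Bench height = reach * factor
= 12.5 * 0.8
= 10.0 m

10.0 m


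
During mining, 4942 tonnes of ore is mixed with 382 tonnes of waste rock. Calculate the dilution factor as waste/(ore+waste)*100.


7.1751%

Total material = ore + waste
= 4942 + 382 = 5324 tonnes
Dilution = waste / total * 100
= 382 / 5324 * 100
= 0.07175056349 * 100
= 7.1751%


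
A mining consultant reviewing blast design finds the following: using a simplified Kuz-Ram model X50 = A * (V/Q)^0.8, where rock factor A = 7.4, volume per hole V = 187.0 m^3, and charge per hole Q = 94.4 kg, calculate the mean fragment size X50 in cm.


12.7858 cm

Compute V/Q:
V/Q = 187.0 / 94.4 = 1.980932203
Raise to the power 0.8:
(V/Q)^0.8 = 1.980932203^0.8 = 1.727808833
Multiply by A:
X50 = 7.4 * 1.727808833
= 12.7858 cm


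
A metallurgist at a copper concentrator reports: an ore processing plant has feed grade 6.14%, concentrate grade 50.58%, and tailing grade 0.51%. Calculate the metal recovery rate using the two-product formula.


Using the two-product formula:
R = 100 * c * (f - t) / (f * (c - t))
Numerator = 100 * 50.58 * (6.14 - 0.51)
= 100 * 50.58 * 5.63
= 28476.54
Denominator = 6.14 * (50.58 - 0.51)
= 6.14 * 50.07
= 307.4298
R = 28476.54 / 307.4298
= 92.6278%

92.6278%


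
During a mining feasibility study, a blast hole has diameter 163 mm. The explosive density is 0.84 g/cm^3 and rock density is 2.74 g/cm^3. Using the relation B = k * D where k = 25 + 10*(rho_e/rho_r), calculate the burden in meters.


4.5747 m

First, compute k:
rho_e / rho_r = 0.84 / 2.74 = 0.3065693431
k = 25 + 10 * 0.3065693431 = 28.06569343
Then, compute burden:
B = k * D / 1000 = 28.06569343 * 163 / 1000
= 4574.708029 / 1000
= 4.5747 m


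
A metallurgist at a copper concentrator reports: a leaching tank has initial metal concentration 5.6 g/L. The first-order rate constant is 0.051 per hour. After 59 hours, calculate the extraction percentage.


Compute the exponent:
-k * t = -0.051 * 59 = -3.009
Remaining concentration:
C = 5.6 * exp(-3.009)
= 5.6 * 0.04934099509
= 0.2763095725 g/L
Extracted = 5.6 - 0.2763095725 = 5.323690427 g/L
Extraction % = 5.323690427 / 5.6 * 100
= 95.0659%

95.0659%


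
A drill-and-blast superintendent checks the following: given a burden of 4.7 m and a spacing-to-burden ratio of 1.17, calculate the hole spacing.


5.499 m

Spacing = burden * ratio
= 4.7 * 1.17
= 5.499 m


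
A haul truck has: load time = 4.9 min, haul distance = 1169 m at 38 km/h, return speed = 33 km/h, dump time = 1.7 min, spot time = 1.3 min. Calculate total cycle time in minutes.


11.8712 min

Convert haul speed to m/min: 38 * 1000/60 = 633.3333333 m/min
Haul time = 1169 / 633.3333333 = 1.845789474 min
Convert return speed to m/min: 33 * 1000/60 = 550 m/min
Return time = 1169 / 550 = 2.125454545 min
Total cycle time:
= 4.9 + 1.845789474 + 1.7 + 2.125454545 + 1.3
= 11.8712 min


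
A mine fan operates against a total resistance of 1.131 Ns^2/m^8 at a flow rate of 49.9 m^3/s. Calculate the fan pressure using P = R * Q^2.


Compute Q^2:
Q^2 = 49.9^2 = 2490.01
Compute pressure:
P = R * Q^2 = 1.131 * 2490.01
= 2816.2013 Pa

2816.2013 Pa


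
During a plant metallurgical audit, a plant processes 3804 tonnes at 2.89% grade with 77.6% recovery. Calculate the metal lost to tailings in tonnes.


Total metal in feed:
= 3804 * 2.89 / 100 = 109.9356 tonnes
Metal recovered:
= 109.9356 * 77.6 / 100 = 85.3100256 tonnes
Metal lost to tailings:
= 109.9356 - 85.3100256
= 24.6256 tonnes

24.6256 tonnes


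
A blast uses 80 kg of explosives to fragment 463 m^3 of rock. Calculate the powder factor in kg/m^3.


0.1728 kg/m^3

Powder factor = explosive mass / rock volume
= 80 / 463
= 0.1728 kg/m^3


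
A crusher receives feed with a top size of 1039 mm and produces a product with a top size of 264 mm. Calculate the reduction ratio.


3.9356

Reduction ratio = feed size / product size
= 1039 / 264
= 3.9356


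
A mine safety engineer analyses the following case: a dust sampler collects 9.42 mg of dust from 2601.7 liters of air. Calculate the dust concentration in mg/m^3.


Convert liters to m^3: 1 m^3 = 1000 L
Concentration = mass / volume * 1000
= 9.42 / 2601.7 * 1000
= 0.003620709536 * 1000
= 3.6207 mg/m^3

3.6207 mg/m^3


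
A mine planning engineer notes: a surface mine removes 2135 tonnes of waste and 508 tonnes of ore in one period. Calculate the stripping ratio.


Stripping ratio = waste tonnage / ore tonnage
= 2135 / 508
= 4.2028

4.2028


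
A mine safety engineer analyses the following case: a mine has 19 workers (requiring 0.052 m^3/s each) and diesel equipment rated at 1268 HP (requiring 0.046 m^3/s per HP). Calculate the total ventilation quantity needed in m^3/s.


Airflow for workers:
Q_people = 19 * 0.052 = 0.988 m^3/s
Airflow for diesel equipment:
Q_diesel = 1268 * 0.046 = 58.328 m^3/s
Total ventilation:
Q_total = 0.988 + 58.328
= 59.316 m^3/s

59.316 m^3/s


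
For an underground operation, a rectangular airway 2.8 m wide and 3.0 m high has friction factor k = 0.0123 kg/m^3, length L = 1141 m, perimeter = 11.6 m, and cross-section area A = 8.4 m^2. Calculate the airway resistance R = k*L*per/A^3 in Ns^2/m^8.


0.2747 Ns^2/m^8

Compute the numerator:
k * L * per = 0.0123 * 1141 * 11.6
= 162.79788
Compute the denominator:
A^3 = 8.4^3 = 592.704
Resistance:
R = 162.79788 / 592.704
= 0.2747 Ns^2/m^8


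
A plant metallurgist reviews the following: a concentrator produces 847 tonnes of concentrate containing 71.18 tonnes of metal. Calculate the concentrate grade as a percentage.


8.4038%

Grade = (metal in concentrate / concentrate mass) * 100
= (71.18 / 847) * 100
= 0.0840377804 * 100
= 8.4038%


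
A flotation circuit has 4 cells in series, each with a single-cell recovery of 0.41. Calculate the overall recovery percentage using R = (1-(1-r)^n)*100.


Complement of single-cell recovery:
1 - r = 1 - 0.41 = 0.59
Raise to power n:
(1 - r)^4 = 0.59^4 = 0.12117361
Overall recovery:
R = (1 - 0.12117361) * 100
= 87.8826%

87.8826%


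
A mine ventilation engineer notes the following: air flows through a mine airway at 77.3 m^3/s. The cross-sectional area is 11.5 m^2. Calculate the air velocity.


6.7217 m/s

Velocity = flow rate / cross-sectional area
= 77.3 / 11.5
= 6.7217 m/s


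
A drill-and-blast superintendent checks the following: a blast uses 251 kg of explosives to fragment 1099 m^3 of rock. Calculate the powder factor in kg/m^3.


Powder factor = explosive mass / rock volume
= 251 / 1099
= 0.2284 kg/m^3

0.2284 kg/m^3


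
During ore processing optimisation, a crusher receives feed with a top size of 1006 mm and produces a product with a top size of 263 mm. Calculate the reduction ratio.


Reduction ratio = feed size / product size
= 1006 / 263
= 3.8251

3.8251


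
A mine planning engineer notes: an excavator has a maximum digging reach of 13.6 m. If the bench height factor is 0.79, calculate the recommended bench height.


10.744 m

Bench height = reach * factor
= 13.6 * 0.79
= 10.744 m


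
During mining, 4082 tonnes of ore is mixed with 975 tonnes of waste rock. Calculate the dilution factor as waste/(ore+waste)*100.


Total material = ore + waste
= 4082 + 975 = 5057 tonnes
Dilution = waste / total * 100
= 975 / 5057 * 100
= 0.1928020566 * 100
= 19.2802%

19.2802%


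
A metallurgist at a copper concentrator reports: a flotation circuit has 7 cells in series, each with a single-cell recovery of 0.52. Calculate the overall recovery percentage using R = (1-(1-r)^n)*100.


Complement of single-cell recovery:
1 - r = 1 - 0.52 = 0.48
Raise to power n:
(1 - r)^7 = 0.48^7 = 0.005870683423
Overall recovery:
R = (1 - 0.005870683423) * 100
= 99.4129%

99.4129%


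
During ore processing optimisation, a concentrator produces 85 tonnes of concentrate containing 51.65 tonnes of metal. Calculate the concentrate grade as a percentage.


Grade = (metal in concentrate / concentrate mass) * 100
= (51.65 / 85) * 100
= 0.6076470588 * 100
= 60.7647%

60.7647%


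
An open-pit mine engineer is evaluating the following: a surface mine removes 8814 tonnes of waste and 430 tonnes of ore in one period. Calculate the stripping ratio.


20.4977

Stripping ratio = waste tonnage / ore tonnage
= 8814 / 430
= 20.4977


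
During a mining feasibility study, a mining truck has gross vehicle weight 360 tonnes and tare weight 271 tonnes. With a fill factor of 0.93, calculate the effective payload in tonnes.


82.77 tonnes

Maximum payload = gross - tare
= 360 - 271 = 89 tonnes
Effective payload = max payload * fill factor
= 89 * 0.93
= 82.77 tonnes


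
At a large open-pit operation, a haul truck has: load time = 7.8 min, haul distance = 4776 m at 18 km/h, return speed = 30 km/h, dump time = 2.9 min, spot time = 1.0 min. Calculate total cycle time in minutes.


37.172 min

Convert haul speed to m/min: 18 * 1000/60 = 300 m/min
Haul time = 4776 / 300 = 15.92 min
Convert return speed to m/min: 30 * 1000/60 = 500 m/min
Return time = 4776 / 500 = 9.552 min
Total cycle time:
= 7.8 + 15.92 + 2.9 + 9.552 + 1.0
= 37.172 min


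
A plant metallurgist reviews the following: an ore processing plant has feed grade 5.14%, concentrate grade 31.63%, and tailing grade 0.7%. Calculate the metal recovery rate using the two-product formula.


Using the two-product formula:
R = 100 * c * (f - t) / (f * (c - t))
Numerator = 100 * 31.63 * (5.14 - 0.7)
= 100 * 31.63 * 4.44
= 14043.72
Denominator = 5.14 * (31.63 - 0.7)
= 5.14 * 30.93
= 158.9802
R = 14043.72 / 158.9802
= 88.3363%

88.3363%


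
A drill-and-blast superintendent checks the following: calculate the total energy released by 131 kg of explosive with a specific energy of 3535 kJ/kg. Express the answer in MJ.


463.085 MJ

Energy = mass * specific_energy / 1000
= 131 * 3535 / 1000
= 463085 / 1000
= 463.085 MJ


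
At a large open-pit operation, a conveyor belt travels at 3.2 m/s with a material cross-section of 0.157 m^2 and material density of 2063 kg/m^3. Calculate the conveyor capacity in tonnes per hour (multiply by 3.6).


3731.2243 t/h

Volumetric flow = speed * area
= 3.2 * 0.157 = 0.5024 m^3/s
Mass flow = volumetric * density
= 0.5024 * 2063 = 1036.4512 kg/s
Convert to t/h: multiply by 3.6
Capacity = 1036.4512 * 3.6
= 3731.2243 t/h


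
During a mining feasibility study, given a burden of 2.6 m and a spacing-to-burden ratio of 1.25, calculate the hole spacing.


3.25 m

Spacing = burden * ratio
= 2.6 * 1.25
= 3.25 m


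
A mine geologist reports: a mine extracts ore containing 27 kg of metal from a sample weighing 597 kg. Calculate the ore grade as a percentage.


Ore grade = (metal mass / ore mass) * 100
= (27 / 597) * 100
= 0.04522613065 * 100
= 4.5226%

4.5226%


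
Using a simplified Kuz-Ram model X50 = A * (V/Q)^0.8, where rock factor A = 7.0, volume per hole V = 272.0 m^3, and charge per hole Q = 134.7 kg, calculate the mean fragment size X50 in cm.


12.2817 cm

Compute V/Q:
V/Q = 272.0 / 134.7 = 2.019302153
Raise to the power 0.8:
(V/Q)^0.8 = 2.019302153^0.8 = 1.754531003
Multiply by A:
X50 = 7.0 * 1.754531003
= 12.2817 cm


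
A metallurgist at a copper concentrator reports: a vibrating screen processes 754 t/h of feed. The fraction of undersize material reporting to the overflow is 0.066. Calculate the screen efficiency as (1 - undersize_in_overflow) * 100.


93.4%

Screen efficiency = (1 - fraction of undersize in overflow) * 100
= (1 - 0.066) * 100
= 0.934 * 100
= 93.4%


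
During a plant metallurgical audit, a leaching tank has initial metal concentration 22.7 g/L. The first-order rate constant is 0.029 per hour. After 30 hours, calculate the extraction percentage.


58.1048%

Compute the exponent:
-k * t = -0.029 * 30 = -0.87
Remaining concentration:
C = 22.7 * exp(-0.87)
= 22.7 * 0.4189515492
= 9.510200168 g/L
Extracted = 22.7 - 9.510200168 = 13.18979983 g/L
Extraction % = 13.18979983 / 22.7 * 100
= 58.1048%


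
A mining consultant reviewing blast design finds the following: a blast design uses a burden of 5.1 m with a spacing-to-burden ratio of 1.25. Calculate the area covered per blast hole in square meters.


First, find the spacing:
Spacing = burden * ratio = 5.1 * 1.25
= 6.375 m
Then, calculate the area:
Area = burden * spacing = 5.1 * 6.375
= 32.5125 m^2

32.5125 m^2


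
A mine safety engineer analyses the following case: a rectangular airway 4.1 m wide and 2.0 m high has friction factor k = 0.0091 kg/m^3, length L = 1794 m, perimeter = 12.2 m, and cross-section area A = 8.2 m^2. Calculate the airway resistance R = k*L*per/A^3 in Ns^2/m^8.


Compute the numerator:
k * L * per = 0.0091 * 1794 * 12.2
= 199.16988
Compute the denominator:
A^3 = 8.2^3 = 551.368
Resistance:
R = 199.16988 / 551.368
= 0.3612 Ns^2/m^8

0.3612 Ns^2/m^8


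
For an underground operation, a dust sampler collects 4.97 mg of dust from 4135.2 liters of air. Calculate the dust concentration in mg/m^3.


1.2019 mg/m^3

Convert liters to m^3: 1 m^3 = 1000 L
Concentration = mass / volume * 1000
= 4.97 / 4135.2 * 1000
= 0.001201876572 * 1000
= 1.2019 mg/m^3


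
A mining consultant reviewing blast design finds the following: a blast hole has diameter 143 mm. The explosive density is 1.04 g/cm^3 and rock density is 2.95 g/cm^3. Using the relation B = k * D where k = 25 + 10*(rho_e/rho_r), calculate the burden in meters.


4.0791 m

First, compute k:
rho_e / rho_r = 1.04 / 2.95 = 0.3525423729
k = 25 + 10 * 0.3525423729 = 28.52542373
Then, compute burden:
B = k * D / 1000 = 28.52542373 * 143 / 1000
= 4079.135593 / 1000
= 4.0791 m


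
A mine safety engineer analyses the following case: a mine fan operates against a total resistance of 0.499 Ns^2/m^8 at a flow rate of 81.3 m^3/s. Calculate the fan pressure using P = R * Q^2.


3298.2353 Pa

Compute Q^2:
Q^2 = 81.3^2 = 6609.69
Compute pressure:
P = R * Q^2 = 0.499 * 6609.69
= 3298.2353 Pa


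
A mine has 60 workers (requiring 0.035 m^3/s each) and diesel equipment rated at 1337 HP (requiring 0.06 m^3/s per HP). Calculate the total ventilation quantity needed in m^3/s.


82.32 m^3/s

Airflow for workers:
Q_people = 60 * 0.035 = 2.1 m^3/s
Airflow for diesel equipment:
Q_diesel = 1337 * 0.06 = 80.22 m^3/s
Total ventilation:
Q_total = 2.1 + 80.22
= 82.32 m^3/s


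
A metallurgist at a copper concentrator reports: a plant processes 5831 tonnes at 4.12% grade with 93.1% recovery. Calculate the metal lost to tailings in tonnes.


Total metal in feed:
= 5831 * 4.12 / 100 = 240.2372 tonnes
Metal recovered:
= 240.2372 * 93.1 / 100 = 223.6608332 tonnes
Metal lost to tailings:
= 240.2372 - 223.6608332
= 16.5764 tonnes

16.5764 tonnes


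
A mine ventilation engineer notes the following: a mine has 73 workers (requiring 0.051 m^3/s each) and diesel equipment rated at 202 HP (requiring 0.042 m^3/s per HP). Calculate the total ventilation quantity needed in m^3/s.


Airflow for workers:
Q_people = 73 * 0.051 = 3.723 m^3/s
Airflow for diesel equipment:
Q_diesel = 202 * 0.042 = 8.484 m^3/s
Total ventilation:
Q_total = 3.723 + 8.484
= 12.207 m^3/s

12.207 m^3/s


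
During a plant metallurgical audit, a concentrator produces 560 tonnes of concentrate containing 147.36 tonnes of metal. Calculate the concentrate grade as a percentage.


26.3143%

Grade = (metal in concentrate / concentrate mass) * 100
= (147.36 / 560) * 100
= 0.2631428571 * 100
= 26.3143%


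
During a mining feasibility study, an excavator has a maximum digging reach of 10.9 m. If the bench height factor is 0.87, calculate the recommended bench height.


Bench height = reach * factor
= 10.9 * 0.87
= 9.483 m

9.483 m


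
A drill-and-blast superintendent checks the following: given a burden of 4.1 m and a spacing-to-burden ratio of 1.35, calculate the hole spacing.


5.535 m

Spacing = burden * ratio
= 4.1 * 1.35
= 5.535 m


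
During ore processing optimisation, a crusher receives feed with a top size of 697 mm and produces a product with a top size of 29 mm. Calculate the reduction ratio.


Reduction ratio = feed size / product size
= 697 / 29
= 24.0345

24.0345


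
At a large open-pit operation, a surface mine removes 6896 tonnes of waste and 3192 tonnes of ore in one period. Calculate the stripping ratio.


Stripping ratio = waste tonnage / ore tonnage
= 6896 / 3192
= 2.1604

2.1604


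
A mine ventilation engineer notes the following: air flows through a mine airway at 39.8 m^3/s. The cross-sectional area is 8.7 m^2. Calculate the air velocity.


Velocity = flow rate / cross-sectional area
= 39.8 / 8.7
= 4.5747 m/s

4.5747 m/s


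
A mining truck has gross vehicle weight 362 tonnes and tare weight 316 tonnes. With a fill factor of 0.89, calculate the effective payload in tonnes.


Maximum payload = gross - tare
= 362 - 316 = 46 tonnes
Effective payload = max payload * fill factor
= 46 * 0.89
= 40.94 tonnes

40.94 tonnes


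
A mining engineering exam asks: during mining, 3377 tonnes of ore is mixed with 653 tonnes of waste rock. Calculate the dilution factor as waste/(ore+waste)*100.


16.2035%

Total material = ore + waste
= 3377 + 653 = 4030 tonnes
Dilution = waste / total * 100
= 653 / 4030 * 100
= 0.1620347395 * 100
= 16.2035%


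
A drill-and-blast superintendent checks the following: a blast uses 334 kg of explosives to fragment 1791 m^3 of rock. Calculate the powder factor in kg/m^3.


Powder factor = explosive mass / rock volume
= 334 / 1791
= 0.1865 kg/m^3

0.1865 kg/m^3


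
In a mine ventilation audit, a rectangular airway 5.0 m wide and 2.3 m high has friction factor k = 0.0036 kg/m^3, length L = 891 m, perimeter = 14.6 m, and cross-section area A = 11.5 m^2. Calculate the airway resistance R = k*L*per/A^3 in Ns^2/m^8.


Compute the numerator:
k * L * per = 0.0036 * 891 * 14.6
= 46.83096
Compute the denominator:
A^3 = 11.5^3 = 1520.875
Resistance:
R = 46.83096 / 1520.875
= 0.0308 Ns^2/m^8

0.0308 Ns^2/m^8


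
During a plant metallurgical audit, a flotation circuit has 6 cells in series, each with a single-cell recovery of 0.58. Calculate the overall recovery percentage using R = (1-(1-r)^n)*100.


99.4511%

Complement of single-cell recovery:
1 - r = 1 - 0.58 = 0.42
Raise to power n:
(1 - r)^6 = 0.42^6 = 0.005489031744
Overall recovery:
R = (1 - 0.005489031744) * 100
= 99.4511%


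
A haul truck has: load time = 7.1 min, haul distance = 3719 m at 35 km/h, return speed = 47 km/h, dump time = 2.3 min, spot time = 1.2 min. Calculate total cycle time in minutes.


21.7231 min

Convert haul speed to m/min: 35 * 1000/60 = 583.3333333 m/min
Haul time = 3719 / 583.3333333 = 6.375428571 min
Convert return speed to m/min: 47 * 1000/60 = 783.3333333 m/min
Return time = 3719 / 783.3333333 = 4.747659574 min
Total cycle time:
= 7.1 + 6.375428571 + 2.3 + 4.747659574 + 1.2
= 21.7231 min


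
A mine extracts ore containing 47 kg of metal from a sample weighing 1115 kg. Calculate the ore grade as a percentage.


4.2152%

Ore grade = (metal mass / ore mass) * 100
= (47 / 1115) * 100
= 0.04215246637 * 100
= 4.2152%


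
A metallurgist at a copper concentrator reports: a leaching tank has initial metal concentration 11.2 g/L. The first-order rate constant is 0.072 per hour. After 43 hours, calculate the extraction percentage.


Compute the exponent:
-k * t = -0.072 * 43 = -3.096
Remaining concentration:
C = 11.2 * exp(-3.096)
= 11.2 * 0.04522976008
= 0.5065733129 g/L
Extracted = 11.2 - 0.5065733129 = 10.69342669 g/L
Extraction % = 10.69342669 / 11.2 * 100
= 95.477%

95.477%


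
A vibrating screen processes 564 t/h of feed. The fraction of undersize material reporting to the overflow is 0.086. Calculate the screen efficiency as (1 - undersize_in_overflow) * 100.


91.4%

Screen efficiency = (1 - fraction of undersize in overflow) * 100
= (1 - 0.086) * 100
= 0.914 * 100
= 91.4%


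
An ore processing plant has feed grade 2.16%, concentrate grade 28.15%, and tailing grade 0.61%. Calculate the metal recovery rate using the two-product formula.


Using the two-product formula:
R = 100 * c * (f - t) / (f * (c - t))
Numerator = 100 * 28.15 * (2.16 - 0.61)
= 100 * 28.15 * 1.55
= 4363.25
Denominator = 2.16 * (28.15 - 0.61)
= 2.16 * 27.54
= 59.4864
R = 4363.25 / 59.4864
= 73.3487%

73.3487%


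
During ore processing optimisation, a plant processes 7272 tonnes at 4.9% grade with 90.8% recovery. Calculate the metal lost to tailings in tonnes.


Total metal in feed:
= 7272 * 4.9 / 100 = 356.328 tonnes
Metal recovered:
= 356.328 * 90.8 / 100 = 323.545824 tonnes
Metal lost to tailings:
= 356.328 - 323.545824
= 32.7822 tonnes

32.7822 tonnes


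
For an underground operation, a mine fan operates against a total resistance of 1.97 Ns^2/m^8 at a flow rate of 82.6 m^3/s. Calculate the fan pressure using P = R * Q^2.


Compute Q^2:
Q^2 = 82.6^2 = 6822.76
Compute pressure:
P = R * Q^2 = 1.97 * 6822.76
= 13440.8372 Pa

13440.8372 Pa


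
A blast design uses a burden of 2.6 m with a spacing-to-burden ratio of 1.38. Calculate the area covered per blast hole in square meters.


First, find the spacing:
Spacing = burden * ratio = 2.6 * 1.38
= 3.588 m
Then, calculate the area:
Area = burden * spacing = 2.6 * 3.588
= 9.3288 m^2

9.3288 m^2


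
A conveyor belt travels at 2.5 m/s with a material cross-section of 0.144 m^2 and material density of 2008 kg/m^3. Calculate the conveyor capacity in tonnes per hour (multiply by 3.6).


Volumetric flow = speed * area
= 2.5 * 0.144 = 0.36 m^3/s
Mass flow = volumetric * density
= 0.36 * 2008 = 722.88 kg/s
Convert to t/h: multiply by 3.6
Capacity = 722.88 * 3.6
= 2602.368 t/h

2602.368 t/h


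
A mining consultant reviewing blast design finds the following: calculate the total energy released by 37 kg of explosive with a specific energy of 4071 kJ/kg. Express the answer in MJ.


150.627 MJ

Energy = mass * specific_energy / 1000
= 37 * 4071 / 1000
= 150627 / 1000
= 150.627 MJ


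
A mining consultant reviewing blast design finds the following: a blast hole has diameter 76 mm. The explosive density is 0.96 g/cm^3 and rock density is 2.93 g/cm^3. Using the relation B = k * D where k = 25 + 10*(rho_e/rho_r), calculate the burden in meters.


First, compute k:
rho_e / rho_r = 0.96 / 2.93 = 0.3276450512
k = 25 + 10 * 0.3276450512 = 28.27645051
Then, compute burden:
B = k * D / 1000 = 28.27645051 * 76 / 1000
= 2149.010239 / 1000
= 2.149 m

2.149 m


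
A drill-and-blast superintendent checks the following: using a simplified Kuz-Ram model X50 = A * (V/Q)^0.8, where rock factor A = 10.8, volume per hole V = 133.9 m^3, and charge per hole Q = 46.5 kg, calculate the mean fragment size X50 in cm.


25.1702 cm

Compute V/Q:
V/Q = 133.9 / 46.5 = 2.879569892
Raise to the power 0.8:
(V/Q)^0.8 = 2.879569892^0.8 = 2.330569719
Multiply by A:
X50 = 10.8 * 2.330569719
= 25.1702 cm


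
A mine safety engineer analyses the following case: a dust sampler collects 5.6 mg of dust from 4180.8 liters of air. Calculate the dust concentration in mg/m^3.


Convert liters to m^3: 1 m^3 = 1000 L
Concentration = mass / volume * 1000
= 5.6 / 4180.8 * 1000
= 0.001339456563 * 1000
= 1.3395 mg/m^3

1.3395 mg/m^3


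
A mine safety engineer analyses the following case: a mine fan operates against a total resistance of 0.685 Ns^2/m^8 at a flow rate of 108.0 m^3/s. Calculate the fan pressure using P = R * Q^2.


7989.84 Pa

Compute Q^2:
Q^2 = 108.0^2 = 11664.0
Compute pressure:
P = R * Q^2 = 0.685 * 11664.0
= 7989.84 Pa


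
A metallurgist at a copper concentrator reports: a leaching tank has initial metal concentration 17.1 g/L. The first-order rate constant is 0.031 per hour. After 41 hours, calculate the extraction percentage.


Compute the exponent:
-k * t = -0.031 * 41 = -1.271
Remaining concentration:
C = 17.1 * exp(-1.271)
= 17.1 * 0.2805509305
= 4.797420912 g/L
Extracted = 17.1 - 4.797420912 = 12.30257909 g/L
Extraction % = 12.30257909 / 17.1 * 100
= 71.9449%

71.9449%


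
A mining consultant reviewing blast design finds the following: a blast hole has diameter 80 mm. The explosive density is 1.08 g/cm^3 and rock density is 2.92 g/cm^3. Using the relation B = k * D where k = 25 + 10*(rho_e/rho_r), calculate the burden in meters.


2.2959 m

First, compute k:
rho_e / rho_r = 1.08 / 2.92 = 0.3698630137
k = 25 + 10 * 0.3698630137 = 28.69863014
Then, compute burden:
B = k * D / 1000 = 28.69863014 * 80 / 1000
= 2295.890411 / 1000
= 2.2959 m


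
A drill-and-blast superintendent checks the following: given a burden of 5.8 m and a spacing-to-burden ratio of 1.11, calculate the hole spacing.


Spacing = burden * ratio
= 5.8 * 1.11
= 6.438 m

6.438 m


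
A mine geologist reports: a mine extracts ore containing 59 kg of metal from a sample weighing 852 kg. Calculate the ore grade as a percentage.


6.9249%

Ore grade = (metal mass / ore mass) * 100
= (59 / 852) * 100
= 0.06924882629 * 100
= 6.9249%


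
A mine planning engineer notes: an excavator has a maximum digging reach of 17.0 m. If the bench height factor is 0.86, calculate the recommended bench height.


Bench height = reach * factor
= 17.0 * 0.86
= 14.62 m

14.62 m


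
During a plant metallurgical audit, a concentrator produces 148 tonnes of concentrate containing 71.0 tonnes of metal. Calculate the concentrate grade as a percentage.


Grade = (metal in concentrate / concentrate mass) * 100
= (71.0 / 148) * 100
= 0.4797297297 * 100
= 47.973%

47.973%


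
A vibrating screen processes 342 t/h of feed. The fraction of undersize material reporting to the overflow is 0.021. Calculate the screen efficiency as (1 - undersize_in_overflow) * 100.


97.9%

Screen efficiency = (1 - fraction of undersize in overflow) * 100
= (1 - 0.021) * 100
= 0.979 * 100
= 97.9%


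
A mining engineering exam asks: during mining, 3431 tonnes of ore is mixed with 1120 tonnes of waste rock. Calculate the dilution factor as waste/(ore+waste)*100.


Total material = ore + waste
= 3431 + 1120 = 4551 tonnes
Dilution = waste / total * 100
= 1120 / 4551 * 100
= 0.2460997583 * 100
= 24.61%

24.61%


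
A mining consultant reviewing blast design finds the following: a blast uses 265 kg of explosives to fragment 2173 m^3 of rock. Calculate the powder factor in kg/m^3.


0.122 kg/m^3

Powder factor = explosive mass / rock volume
= 265 / 2173
= 0.122 kg/m^3


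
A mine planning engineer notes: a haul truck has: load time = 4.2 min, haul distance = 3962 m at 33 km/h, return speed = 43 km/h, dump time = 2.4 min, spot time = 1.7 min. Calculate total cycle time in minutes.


21.032 min

Convert haul speed to m/min: 33 * 1000/60 = 550 m/min
Haul time = 3962 / 550 = 7.203636364 min
Convert return speed to m/min: 43 * 1000/60 = 716.6666667 m/min
Return time = 3962 / 716.6666667 = 5.528372093 min
Total cycle time:
= 4.2 + 7.203636364 + 2.4 + 5.528372093 + 1.7
= 21.032 min


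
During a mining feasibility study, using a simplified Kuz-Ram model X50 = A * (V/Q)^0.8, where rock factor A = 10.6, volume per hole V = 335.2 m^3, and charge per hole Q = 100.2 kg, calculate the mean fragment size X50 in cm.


Compute V/Q:
V/Q = 335.2 / 100.2 = 3.345309381
Raise to the power 0.8:
(V/Q)^0.8 = 3.345309381^0.8 = 2.627538152
Multiply by A:
X50 = 10.6 * 2.627538152
= 27.8519 cm

27.8519 cm


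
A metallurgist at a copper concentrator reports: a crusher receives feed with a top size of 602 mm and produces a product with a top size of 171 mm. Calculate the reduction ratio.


3.5205

Reduction ratio = feed size / product size
= 602 / 171
= 3.5205


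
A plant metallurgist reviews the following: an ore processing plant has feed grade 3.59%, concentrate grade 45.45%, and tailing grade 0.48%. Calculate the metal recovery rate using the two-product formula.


Using the two-product formula:
R = 100 * c * (f - t) / (f * (c - t))
Numerator = 100 * 45.45 * (3.59 - 0.48)
= 100 * 45.45 * 3.11
= 14134.95
Denominator = 3.59 * (45.45 - 0.48)
= 3.59 * 44.97
= 161.4423
R = 14134.95 / 161.4423
= 87.5542%

87.5542%


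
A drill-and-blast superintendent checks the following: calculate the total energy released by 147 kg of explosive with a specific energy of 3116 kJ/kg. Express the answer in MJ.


Energy = mass * specific_energy / 1000
= 147 * 3116 / 1000
= 458052 / 1000
= 458.052 MJ

458.052 MJ


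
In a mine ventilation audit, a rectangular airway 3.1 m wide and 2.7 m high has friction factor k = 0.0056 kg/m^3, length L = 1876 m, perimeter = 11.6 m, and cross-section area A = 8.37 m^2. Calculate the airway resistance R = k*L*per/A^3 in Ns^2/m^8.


Compute the numerator:
k * L * per = 0.0056 * 1876 * 11.6
= 121.86496
Compute the denominator:
A^3 = 8.37^3 = 586.376253
Resistance:
R = 121.86496 / 586.376253
= 0.2078 Ns^2/m^8

0.2078 Ns^2/m^8


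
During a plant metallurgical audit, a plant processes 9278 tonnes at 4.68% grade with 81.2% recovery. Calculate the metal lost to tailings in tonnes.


Total metal in feed:
= 9278 * 4.68 / 100 = 434.2104 tonnes
Metal recovered:
= 434.2104 * 81.2 / 100 = 352.5788448 tonnes
Metal lost to tailings:
= 434.2104 - 352.5788448
= 81.6316 tonnes

81.6316 tonnes


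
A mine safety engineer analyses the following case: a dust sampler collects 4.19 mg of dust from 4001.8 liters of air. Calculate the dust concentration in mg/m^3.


1.047 mg/m^3

Convert liters to m^3: 1 m^3 = 1000 L
Concentration = mass / volume * 1000
= 4.19 / 4001.8 * 1000
= 0.001047028837 * 1000
= 1.047 mg/m^3


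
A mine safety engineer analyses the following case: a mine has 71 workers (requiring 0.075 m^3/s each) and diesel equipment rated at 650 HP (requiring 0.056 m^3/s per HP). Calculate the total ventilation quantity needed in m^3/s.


Airflow for workers:
Q_people = 71 * 0.075 = 5.325 m^3/s
Airflow for diesel equipment:
Q_diesel = 650 * 0.056 = 36.4 m^3/s
Total ventilation:
Q_total = 5.325 + 36.4
= 41.725 m^3/s

41.725 m^3/s


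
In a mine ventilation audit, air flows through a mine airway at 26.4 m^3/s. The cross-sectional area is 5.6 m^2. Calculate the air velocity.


Velocity = flow rate / cross-sectional area
= 26.4 / 5.6
= 4.7143 m/s

4.7143 m/s


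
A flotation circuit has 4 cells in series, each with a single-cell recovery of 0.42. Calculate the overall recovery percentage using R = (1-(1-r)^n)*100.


88.6835%

Complement of single-cell recovery:
1 - r = 1 - 0.42 = 0.58
Raise to power n:
(1 - r)^4 = 0.58^4 = 0.11316496
Overall recovery:
R = (1 - 0.11316496) * 100
= 88.6835%


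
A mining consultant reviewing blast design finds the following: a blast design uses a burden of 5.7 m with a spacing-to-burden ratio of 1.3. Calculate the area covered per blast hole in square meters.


First, find the spacing:
Spacing = burden * ratio = 5.7 * 1.3
= 7.41 m
Then, calculate the area:
Area = burden * spacing = 5.7 * 7.41
= 42.237 m^2

42.237 m^2


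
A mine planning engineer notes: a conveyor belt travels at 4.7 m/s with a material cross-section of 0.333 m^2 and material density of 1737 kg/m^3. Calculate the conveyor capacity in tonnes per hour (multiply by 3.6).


Volumetric flow = speed * area
= 4.7 * 0.333 = 1.5651 m^3/s
Mass flow = volumetric * density
= 1.5651 * 1737 = 2718.5787 kg/s
Convert to t/h: multiply by 3.6
Capacity = 2718.5787 * 3.6
= 9786.8833 t/h

9786.8833 t/h
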